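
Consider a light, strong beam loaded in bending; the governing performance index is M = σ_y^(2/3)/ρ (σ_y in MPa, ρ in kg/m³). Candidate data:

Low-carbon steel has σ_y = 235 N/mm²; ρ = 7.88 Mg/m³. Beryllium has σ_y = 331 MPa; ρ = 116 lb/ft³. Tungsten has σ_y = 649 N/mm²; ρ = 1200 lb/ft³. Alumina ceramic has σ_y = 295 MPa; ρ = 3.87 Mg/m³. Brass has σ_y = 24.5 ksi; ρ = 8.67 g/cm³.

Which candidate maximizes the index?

beryllium

Convert each candidate to consistent units, then evaluate M:
  low-carbon steel: σ_y = 235.0 MPa, ρ = 7880 kg/m³
  beryllium: σ_y = 331.0 MPa, ρ = 1858 kg/m³
  tungsten: σ_y = 649.0 MPa, ρ = 19220 kg/m³
  alumina ceramic: σ_y = 295.0 MPa, ρ = 3870 kg/m³
  brass: σ_y = 168.9 MPa, ρ = 8670 kg/m³
  beryllium: M = 25.8×10⁻³
  alumina ceramic: M = 11.5×10⁻³
  low-carbon steel: M = 4.83×10⁻³
  tungsten: M = 3.90×10⁻³
  brass: M = 3.52×10⁻³
Highest index: beryllium.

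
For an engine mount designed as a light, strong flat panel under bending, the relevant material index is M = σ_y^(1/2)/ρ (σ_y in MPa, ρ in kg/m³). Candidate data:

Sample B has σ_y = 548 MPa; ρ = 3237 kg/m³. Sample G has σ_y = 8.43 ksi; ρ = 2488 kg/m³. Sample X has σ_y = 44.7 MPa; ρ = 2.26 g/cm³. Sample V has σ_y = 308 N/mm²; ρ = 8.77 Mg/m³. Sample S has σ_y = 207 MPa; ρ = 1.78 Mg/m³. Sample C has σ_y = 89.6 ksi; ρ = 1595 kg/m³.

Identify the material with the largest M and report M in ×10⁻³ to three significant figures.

sample C, M = 15.6×10⁻³

Normalizing units and computing the index:
  sample B: σ_y = 548.0 MPa, ρ = 3237 kg/m³
  sample G: σ_y = 58.12 MPa, ρ = 2488 kg/m³
  sample X: σ_y = 44.70 MPa, ρ = 2260 kg/m³
  sample V: σ_y = 308.0 MPa, ρ = 8770 kg/m³
  sample S: σ_y = 207.0 MPa, ρ = 1780 kg/m³
  sample C: σ_y = 617.8 MPa, ρ = 1595 kg/m³
  sample C: M = 15.6×10⁻³
  sample S: M = 8.08×10⁻³
  sample B: M = 7.23×10⁻³
  sample G: M = 3.06×10⁻³
  sample X: M = 2.96×10⁻³
  sample V: M = 2.00×10⁻³
The maximum is for sample C.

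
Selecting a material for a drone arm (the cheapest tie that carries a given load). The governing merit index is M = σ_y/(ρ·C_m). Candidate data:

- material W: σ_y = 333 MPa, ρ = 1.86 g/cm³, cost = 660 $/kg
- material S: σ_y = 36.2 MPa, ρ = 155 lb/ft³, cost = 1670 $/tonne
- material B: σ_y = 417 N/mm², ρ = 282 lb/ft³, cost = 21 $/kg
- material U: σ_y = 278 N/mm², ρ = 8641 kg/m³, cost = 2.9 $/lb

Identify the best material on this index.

material S

Putting every candidate on a common basis:
  material W: σ_y = 333.0 MPa, ρ = 1860 kg/m³, cost = 660.0 $/kg
  material S: σ_y = 36.20 MPa, ρ = 2483 kg/m³, cost = 1.670 $/kg
  material B: σ_y = 417.0 MPa, ρ = 4517 kg/m³, cost = 21.00 $/kg
  material U: σ_y = 278.0 MPa, ρ = 8641 kg/m³, cost = 6.393 $/kg
  material S: M = 8.73 kN·m per $
  material U: M = 5.03 kN·m per $
  material B: M = 4.40 kN·m per $
  material W: M = 0.271 kN·m per $
Material S ranks first.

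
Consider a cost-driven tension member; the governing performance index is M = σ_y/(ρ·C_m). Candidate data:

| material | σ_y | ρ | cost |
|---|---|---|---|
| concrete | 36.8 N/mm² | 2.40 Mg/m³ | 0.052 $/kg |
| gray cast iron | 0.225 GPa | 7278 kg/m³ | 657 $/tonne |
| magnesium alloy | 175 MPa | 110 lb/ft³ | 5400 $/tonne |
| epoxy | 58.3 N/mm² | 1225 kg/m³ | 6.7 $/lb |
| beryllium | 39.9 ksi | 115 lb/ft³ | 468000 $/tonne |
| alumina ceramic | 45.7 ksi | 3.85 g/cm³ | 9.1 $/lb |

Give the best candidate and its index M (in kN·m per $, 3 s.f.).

After converting to SI:
  concrete: σ_y = 36.80 MPa, ρ = 2400 kg/m³, cost = 0.05200 $/kg
  gray cast iron: σ_y = 225.0 MPa, ρ = 7278 kg/m³, cost = 0.6570 $/kg
  magnesium alloy: σ_y = 175.0 MPa, ρ = 1762 kg/m³, cost = 5.400 $/kg
  epoxy: σ_y = 58.30 MPa, ρ = 1225 kg/m³, cost = 14.77 $/kg
  beryllium: σ_y = 275.1 MPa, ρ = 1842 kg/m³, cost = 468.0 $/kg
  alumina ceramic: σ_y = 315.1 MPa, ρ = 3850 kg/m³, cost = 20.06 $/kg
  concrete: M = 295 kN·m per $
  gray cast iron: M = 47.1 kN·m per $
  magnesium alloy: M = 18.4 kN·m per $
  alumina ceramic: M = 4.08 kN·m per $
  epoxy: M = 3.22 kN·m per $
  beryllium: M = 0.319 kN·m per $
Concrete ranks first.

concrete, M = 295 kN·m per $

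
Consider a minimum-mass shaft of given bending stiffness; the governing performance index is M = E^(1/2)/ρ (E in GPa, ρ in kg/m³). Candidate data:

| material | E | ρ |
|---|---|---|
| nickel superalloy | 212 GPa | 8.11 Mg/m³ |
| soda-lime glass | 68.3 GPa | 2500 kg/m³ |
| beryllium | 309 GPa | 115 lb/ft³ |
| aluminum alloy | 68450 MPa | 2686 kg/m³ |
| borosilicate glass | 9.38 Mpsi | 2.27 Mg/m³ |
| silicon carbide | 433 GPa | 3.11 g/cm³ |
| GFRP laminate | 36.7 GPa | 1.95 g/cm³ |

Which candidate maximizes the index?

beryllium

Normalizing units and computing the index:
  nickel superalloy: E = 212.0 GPa, ρ = 8110 kg/m³
  soda-lime glass: E = 68.30 GPa, ρ = 2500 kg/m³
  beryllium: E = 309.0 GPa, ρ = 1842 kg/m³
  aluminum alloy: E = 68.45 GPa, ρ = 2686 kg/m³
  borosilicate glass: E = 64.67 GPa, ρ = 2270 kg/m³
  silicon carbide: E = 433.0 GPa, ρ = 3110 kg/m³
  GFRP laminate: E = 36.70 GPa, ρ = 1950 kg/m³
  beryllium: M = 9.54×10⁻³
  silicon carbide: M = 6.69×10⁻³
  borosilicate glass: M = 3.54×10⁻³
  soda-lime glass: M = 3.31×10⁻³
  GFRP laminate: M = 3.11×10⁻³
  aluminum alloy: M = 3.08×10⁻³
  nickel superalloy: M = 1.80×10⁻³
The maximum is for beryllium.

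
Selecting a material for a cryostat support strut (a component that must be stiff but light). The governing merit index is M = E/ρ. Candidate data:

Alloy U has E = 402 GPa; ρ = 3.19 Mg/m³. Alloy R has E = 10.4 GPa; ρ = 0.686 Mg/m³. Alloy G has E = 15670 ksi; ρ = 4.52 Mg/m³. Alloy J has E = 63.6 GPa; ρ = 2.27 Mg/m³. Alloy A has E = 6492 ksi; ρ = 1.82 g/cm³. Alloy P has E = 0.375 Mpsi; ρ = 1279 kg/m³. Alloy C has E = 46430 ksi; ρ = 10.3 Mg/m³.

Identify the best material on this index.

After converting to SI:
  alloy U: E = 402.0 GPa, ρ = 3190 kg/m³
  alloy R: E = 10.40 GPa, ρ = 686.0 kg/m³
  alloy G: E = 108.0 GPa, ρ = 4520 kg/m³
  alloy J: E = 63.60 GPa, ρ = 2270 kg/m³
  alloy A: E = 44.76 GPa, ρ = 1820 kg/m³
  alloy P: E = 2.586 GPa, ρ = 1279 kg/m³
  alloy C: E = 320.1 GPa, ρ = 10300 kg/m³
  alloy U: M = 126 MN·m/kg
  alloy C: M = 31.1 MN·m/kg
  alloy J: M = 28.0 MN·m/kg
  alloy A: M = 24.6 MN·m/kg
  alloy G: M = 23.9 MN·m/kg
  alloy R: M = 15.2 MN·m/kg
  alloy P: M = 2.02 MN·m/kg
Alloy U ranks first.

alloy U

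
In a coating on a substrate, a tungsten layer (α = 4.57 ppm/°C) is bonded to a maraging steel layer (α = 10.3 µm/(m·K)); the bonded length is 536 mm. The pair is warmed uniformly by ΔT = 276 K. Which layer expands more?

maraging steel

α(tungsten) = 4.57×10⁻⁶/K vs α(maraging steel) = 10.3×10⁻⁶/K.
Higher α expands more for the same ΔT: maraging steel.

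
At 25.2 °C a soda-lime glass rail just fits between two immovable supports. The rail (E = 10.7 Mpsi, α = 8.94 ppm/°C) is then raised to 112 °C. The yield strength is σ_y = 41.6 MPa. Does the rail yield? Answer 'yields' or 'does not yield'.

E = 10.7 Mpsi = 73.77 GPa.
ΔT = 86.80 K. Constrained thermal stress σ = E·α·ΔT = 73.77×10³ MPa × 8.94×10⁻⁶ × 86.80 = 57.2 MPa (compressive).
Compare to σ_y = 41.6 MPa: σ ≥ σ_y, so it yields.

yields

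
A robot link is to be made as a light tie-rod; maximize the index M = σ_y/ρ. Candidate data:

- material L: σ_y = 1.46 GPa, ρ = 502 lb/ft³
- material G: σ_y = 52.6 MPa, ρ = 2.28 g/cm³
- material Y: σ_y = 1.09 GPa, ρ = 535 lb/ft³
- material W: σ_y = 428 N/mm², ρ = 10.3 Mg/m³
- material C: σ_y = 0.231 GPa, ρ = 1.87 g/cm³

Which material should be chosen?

material L

In SI units:
  material L: σ_y = 1460 MPa, ρ = 8041 kg/m³
  material G: σ_y = 52.60 MPa, ρ = 2280 kg/m³
  material Y: σ_y = 1090 MPa, ρ = 8570 kg/m³
  material W: σ_y = 428.0 MPa, ρ = 10300 kg/m³
  material C: σ_y = 231.0 MPa, ρ = 1870 kg/m³
  material L: M = 182 kN·m/kg
  material Y: M = 127 kN·m/kg
  material C: M = 124 kN·m/kg
  material W: M = 41.6 kN·m/kg
  material G: M = 23.1 kN·m/kg
Material L ranks first.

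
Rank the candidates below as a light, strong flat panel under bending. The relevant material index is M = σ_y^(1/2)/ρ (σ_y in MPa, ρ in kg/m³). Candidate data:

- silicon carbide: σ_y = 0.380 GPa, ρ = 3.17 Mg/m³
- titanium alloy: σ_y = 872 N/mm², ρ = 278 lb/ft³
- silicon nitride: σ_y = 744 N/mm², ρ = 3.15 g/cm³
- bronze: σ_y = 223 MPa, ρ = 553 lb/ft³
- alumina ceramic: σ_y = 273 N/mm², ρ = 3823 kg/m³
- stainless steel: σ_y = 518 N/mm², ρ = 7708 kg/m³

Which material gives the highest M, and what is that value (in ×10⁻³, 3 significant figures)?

silicon nitride, M = 8.66×10⁻³

Putting every candidate on a common basis:
  silicon carbide: σ_y = 380.0 MPa, ρ = 3170 kg/m³
  titanium alloy: σ_y = 872.0 MPa, ρ = 4453 kg/m³
  silicon nitride: σ_y = 744.0 MPa, ρ = 3150 kg/m³
  bronze: σ_y = 223.0 MPa, ρ = 8858 kg/m³
  alumina ceramic: σ_y = 273.0 MPa, ρ = 3823 kg/m³
  stainless steel: σ_y = 518.0 MPa, ρ = 7708 kg/m³
  silicon nitride: M = 8.66×10⁻³
  titanium alloy: M = 6.63×10⁻³
  silicon carbide: M = 6.15×10⁻³
  alumina ceramic: M = 4.32×10⁻³
  stainless steel: M = 2.95×10⁻³
  bronze: M = 1.69×10⁻³
Silicon nitride ranks first.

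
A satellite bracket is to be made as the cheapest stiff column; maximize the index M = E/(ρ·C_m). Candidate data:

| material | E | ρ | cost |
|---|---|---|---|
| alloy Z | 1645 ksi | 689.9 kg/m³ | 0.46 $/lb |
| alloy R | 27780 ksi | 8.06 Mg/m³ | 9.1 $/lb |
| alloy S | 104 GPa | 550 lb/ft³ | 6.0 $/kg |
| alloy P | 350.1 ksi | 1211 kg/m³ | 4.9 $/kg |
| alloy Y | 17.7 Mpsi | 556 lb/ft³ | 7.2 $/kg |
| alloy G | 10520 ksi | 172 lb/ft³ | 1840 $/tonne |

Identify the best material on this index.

alloy Z

After converting to SI:
  alloy Z: E = 11.34 GPa, ρ = 689.9 kg/m³, cost = 1.014 $/kg
  alloy R: E = 191.5 GPa, ρ = 8060 kg/m³, cost = 20.06 $/kg
  alloy S: E = 104.0 GPa, ρ = 8810 kg/m³, cost = 6.000 $/kg
  alloy P: E = 2.414 GPa, ρ = 1211 kg/m³, cost = 4.900 $/kg
  alloy Y: E = 122.0 GPa, ρ = 8906 kg/m³, cost = 7.200 $/kg
  alloy G: E = 72.53 GPa, ρ = 2755 kg/m³, cost = 1.840 $/kg
  alloy Z: M = 16.2 MN·m per $
  alloy G: M = 14.3 MN·m per $
  alloy S: M = 1.97 MN·m per $
  alloy Y: M = 1.90 MN·m per $
  alloy R: M = 1.18 MN·m per $
  alloy P: M = 0.407 MN·m per $
Alloy Z has the largest M.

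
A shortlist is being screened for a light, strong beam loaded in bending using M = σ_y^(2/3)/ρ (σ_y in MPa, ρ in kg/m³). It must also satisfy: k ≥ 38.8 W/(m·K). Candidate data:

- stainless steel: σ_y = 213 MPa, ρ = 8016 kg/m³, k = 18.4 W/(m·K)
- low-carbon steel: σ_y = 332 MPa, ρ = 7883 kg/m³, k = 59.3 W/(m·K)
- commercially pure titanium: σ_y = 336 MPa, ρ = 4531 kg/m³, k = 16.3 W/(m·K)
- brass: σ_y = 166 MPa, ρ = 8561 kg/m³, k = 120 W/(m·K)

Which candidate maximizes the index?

Screen on constraints: k ≥ 38.8 W/(m·K). Survivors: low-carbon steel, brass.
Per-candidate index values:
  low-carbon steel: M = 6.08×10⁻³
  brass: M = 3.53×10⁻³
Highest index: low-carbon steel.

low-carbon steel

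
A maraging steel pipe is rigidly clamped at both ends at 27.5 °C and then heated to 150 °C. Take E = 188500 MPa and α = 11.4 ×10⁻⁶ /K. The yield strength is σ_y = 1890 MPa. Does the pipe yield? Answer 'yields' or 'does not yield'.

E = 188500 MPa = 188.5 GPa.
ΔT = 122.5 K. Constrained thermal stress σ = E·α·ΔT = 188.5×10³ MPa × 11.4×10⁻⁶ × 122.5 = 263 MPa (compressive).
Compare to σ_y = 1890 MPa: σ < σ_y, so it does not yield.

does not yield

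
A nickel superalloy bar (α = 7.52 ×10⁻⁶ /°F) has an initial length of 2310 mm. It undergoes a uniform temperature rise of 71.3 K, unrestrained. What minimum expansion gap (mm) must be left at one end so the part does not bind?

2.23 mm

Convert α: 7.52×10⁻⁶/°F × (9/5) = 13.5×10⁻⁶/K.
ΔL = α·L₀·ΔT = 13.5×10⁻⁶ × 2310 mm × 71.30 K = 2.23 mm.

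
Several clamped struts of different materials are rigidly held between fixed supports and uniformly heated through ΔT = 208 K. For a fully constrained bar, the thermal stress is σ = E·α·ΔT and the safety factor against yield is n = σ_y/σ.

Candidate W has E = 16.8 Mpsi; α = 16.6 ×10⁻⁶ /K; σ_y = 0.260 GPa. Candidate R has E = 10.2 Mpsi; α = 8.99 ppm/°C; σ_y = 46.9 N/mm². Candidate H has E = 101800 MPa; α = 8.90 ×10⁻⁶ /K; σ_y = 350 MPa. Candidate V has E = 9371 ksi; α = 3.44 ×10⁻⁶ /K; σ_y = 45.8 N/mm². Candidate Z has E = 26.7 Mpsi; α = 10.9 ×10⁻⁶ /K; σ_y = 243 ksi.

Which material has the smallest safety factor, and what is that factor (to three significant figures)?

candidate R, n = 0.357

With everything in SI (GPa, ×10⁻⁶/K, MPa):
  candidate W: E = 115.8, α = 16.6, σ_y = 260.0 → σ = 400 MPa, n = 0.650
  candidate R: E = 70.33, α = 8.99, σ_y = 46.90 → σ = 132 MPa, n = 0.357
  candidate H: E = 101.8, α = 8.90, σ_y = 350.0 → σ = 188 MPa, n = 1.86
  candidate V: E = 64.61, α = 3.44, σ_y = 45.80 → σ = 46.2 MPa, n = 0.991
  candidate Z: E = 184.1, α = 10.9, σ_y = 1675 → σ = 417 MPa, n = 4.01
The minimum is candidate R at n = 0.357.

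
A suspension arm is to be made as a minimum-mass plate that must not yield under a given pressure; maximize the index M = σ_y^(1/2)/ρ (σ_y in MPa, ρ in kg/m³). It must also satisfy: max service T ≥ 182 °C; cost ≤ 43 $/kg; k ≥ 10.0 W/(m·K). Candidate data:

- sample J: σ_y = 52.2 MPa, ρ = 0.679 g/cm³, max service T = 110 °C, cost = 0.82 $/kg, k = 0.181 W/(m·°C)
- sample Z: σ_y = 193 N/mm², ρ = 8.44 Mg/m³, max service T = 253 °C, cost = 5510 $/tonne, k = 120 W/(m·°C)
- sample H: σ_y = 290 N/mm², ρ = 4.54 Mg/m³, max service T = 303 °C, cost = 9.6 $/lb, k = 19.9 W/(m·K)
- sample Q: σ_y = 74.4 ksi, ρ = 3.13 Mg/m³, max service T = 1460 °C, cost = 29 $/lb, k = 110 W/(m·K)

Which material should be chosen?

sample H

Screen on constraints: max service T ≥ 182 °C; cost ≤ 43 $/kg; k ≥ 10.0 W/(m·K). Survivors: sample Z, sample H.
In SI units:
  sample Z: σ_y = 193.0 MPa, ρ = 8440 kg/m³
  sample H: σ_y = 290.0 MPa, ρ = 4540 kg/m³
  sample H: M = 3.75×10⁻³
  sample Z: M = 1.65×10⁻³
Sample H has the largest M.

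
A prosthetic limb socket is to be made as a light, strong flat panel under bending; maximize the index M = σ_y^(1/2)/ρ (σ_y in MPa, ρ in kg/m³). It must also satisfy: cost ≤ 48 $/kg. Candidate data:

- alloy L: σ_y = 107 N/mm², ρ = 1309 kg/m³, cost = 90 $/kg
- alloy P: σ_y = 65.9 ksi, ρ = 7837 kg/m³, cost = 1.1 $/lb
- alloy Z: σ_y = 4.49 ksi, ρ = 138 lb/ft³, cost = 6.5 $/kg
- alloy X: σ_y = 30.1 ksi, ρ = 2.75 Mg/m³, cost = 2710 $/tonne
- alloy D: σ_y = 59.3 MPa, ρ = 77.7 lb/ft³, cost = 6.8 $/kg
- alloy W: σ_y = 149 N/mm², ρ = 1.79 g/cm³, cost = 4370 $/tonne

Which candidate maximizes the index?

alloy W

Screen on constraints: cost ≤ 48 $/kg. Survivors: alloy P, alloy Z, alloy X, alloy D, alloy W.
After converting to SI:
  alloy P: σ_y = 454.4 MPa, ρ = 7837 kg/m³
  alloy Z: σ_y = 30.96 MPa, ρ = 2211 kg/m³
  alloy X: σ_y = 207.5 MPa, ρ = 2750 kg/m³
  alloy D: σ_y = 59.30 MPa, ρ = 1245 kg/m³
  alloy W: σ_y = 149.0 MPa, ρ = 1790 kg/m³
  alloy W: M = 6.82×10⁻³
  alloy D: M = 6.19×10⁻³
  alloy X: M = 5.24×10⁻³
  alloy P: M = 2.72×10⁻³
  alloy Z: M = 2.52×10⁻³
Alloy W has the largest M.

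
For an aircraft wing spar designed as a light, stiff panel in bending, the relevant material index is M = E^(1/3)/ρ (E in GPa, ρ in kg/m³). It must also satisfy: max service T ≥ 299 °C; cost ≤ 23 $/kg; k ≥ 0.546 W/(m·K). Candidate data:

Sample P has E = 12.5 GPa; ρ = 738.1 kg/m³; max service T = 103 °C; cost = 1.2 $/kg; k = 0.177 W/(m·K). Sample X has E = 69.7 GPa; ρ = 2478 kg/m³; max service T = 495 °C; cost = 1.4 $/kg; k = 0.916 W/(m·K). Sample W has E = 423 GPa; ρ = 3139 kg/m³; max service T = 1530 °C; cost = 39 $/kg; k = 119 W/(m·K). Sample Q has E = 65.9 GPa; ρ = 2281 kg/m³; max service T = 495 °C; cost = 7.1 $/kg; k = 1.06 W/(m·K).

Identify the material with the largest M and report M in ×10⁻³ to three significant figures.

Screen on constraints: max service T ≥ 299 °C; cost ≤ 23 $/kg; k ≥ 0.546 W/(m·K). Survivors: sample X, sample Q.
Per-candidate index values:
  sample Q: M = 1.77×10⁻³
  sample X: M = 1.66×10⁻³
Highest index: sample Q.

sample Q, M = 1.77×10⁻³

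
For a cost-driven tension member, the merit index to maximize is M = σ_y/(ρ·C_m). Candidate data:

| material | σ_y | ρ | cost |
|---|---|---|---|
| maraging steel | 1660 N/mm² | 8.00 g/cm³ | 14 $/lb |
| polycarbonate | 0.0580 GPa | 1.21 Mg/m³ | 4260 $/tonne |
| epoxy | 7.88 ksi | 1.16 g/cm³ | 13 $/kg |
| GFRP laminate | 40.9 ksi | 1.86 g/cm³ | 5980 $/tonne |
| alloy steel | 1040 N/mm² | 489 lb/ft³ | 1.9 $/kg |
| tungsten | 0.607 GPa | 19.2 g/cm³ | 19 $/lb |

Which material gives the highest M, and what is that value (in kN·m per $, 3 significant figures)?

alloy steel, M = 69.9 kN·m per $

Normalizing units and computing the index:
  maraging steel: σ_y = 1660 MPa, ρ = 8000 kg/m³, cost = 30.86 $/kg
  polycarbonate: σ_y = 58.00 MPa, ρ = 1210 kg/m³, cost = 4.260 $/kg
  epoxy: σ_y = 54.33 MPa, ρ = 1160 kg/m³, cost = 13.00 $/kg
  GFRP laminate: σ_y = 282.0 MPa, ρ = 1860 kg/m³, cost = 5.980 $/kg
  alloy steel: σ_y = 1040 MPa, ρ = 7833 kg/m³, cost = 1.900 $/kg
  tungsten: σ_y = 607.0 MPa, ρ = 19200 kg/m³, cost = 41.89 $/kg
  alloy steel: M = 69.9 kN·m per $
  GFRP laminate: M = 25.4 kN·m per $
  polycarbonate: M = 11.3 kN·m per $
  maraging steel: M = 6.72 kN·m per $
  epoxy: M = 3.60 kN·m per $
  tungsten: M = 0.755 kN·m per $
Alloy steel has the largest M.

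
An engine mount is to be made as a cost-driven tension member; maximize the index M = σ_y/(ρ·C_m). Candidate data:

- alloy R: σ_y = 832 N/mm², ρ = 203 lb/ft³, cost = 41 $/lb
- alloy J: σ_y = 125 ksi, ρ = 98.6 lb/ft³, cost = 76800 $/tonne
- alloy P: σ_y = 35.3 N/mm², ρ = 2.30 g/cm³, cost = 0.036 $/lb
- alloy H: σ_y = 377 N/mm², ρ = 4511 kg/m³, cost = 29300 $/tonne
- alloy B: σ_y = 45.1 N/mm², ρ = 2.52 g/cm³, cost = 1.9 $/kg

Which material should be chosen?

alloy P

After converting to SI:
  alloy R: σ_y = 832.0 MPa, ρ = 3252 kg/m³, cost = 90.39 $/kg
  alloy J: σ_y = 861.8 MPa, ρ = 1579 kg/m³, cost = 76.80 $/kg
  alloy P: σ_y = 35.30 MPa, ρ = 2300 kg/m³, cost = 0.07937 $/kg
  alloy H: σ_y = 377.0 MPa, ρ = 4511 kg/m³, cost = 29.30 $/kg
  alloy B: σ_y = 45.10 MPa, ρ = 2520 kg/m³, cost = 1.900 $/kg
  alloy P: M = 193 kN·m per $
  alloy B: M = 9.42 kN·m per $
  alloy J: M = 7.11 kN·m per $
  alloy H: M = 2.85 kN·m per $
  alloy R: M = 2.83 kN·m per $
The maximum is for alloy P.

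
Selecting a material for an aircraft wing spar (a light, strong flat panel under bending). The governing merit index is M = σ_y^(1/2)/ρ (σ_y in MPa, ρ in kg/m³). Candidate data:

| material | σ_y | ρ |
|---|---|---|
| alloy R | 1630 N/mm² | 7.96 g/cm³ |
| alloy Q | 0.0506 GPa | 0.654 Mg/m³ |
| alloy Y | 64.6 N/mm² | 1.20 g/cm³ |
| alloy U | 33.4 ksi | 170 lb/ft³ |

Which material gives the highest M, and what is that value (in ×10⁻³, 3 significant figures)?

alloy Q, M = 10.9×10⁻³

Normalizing units and computing the index:
  alloy R: σ_y = 1630 MPa, ρ = 7960 kg/m³
  alloy Q: σ_y = 50.60 MPa, ρ = 654.0 kg/m³
  alloy Y: σ_y = 64.60 MPa, ρ = 1200 kg/m³
  alloy U: σ_y = 230.3 MPa, ρ = 2723 kg/m³
  alloy Q: M = 10.9×10⁻³
  alloy Y: M = 6.70×10⁻³
  alloy U: M = 5.57×10⁻³
  alloy R: M = 5.07×10⁻³
Alloy Q ranks first.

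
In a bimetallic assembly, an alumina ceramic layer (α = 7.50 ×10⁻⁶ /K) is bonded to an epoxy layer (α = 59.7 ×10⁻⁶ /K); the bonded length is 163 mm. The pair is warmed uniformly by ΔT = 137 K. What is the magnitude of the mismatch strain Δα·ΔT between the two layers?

Δα = |7.50 − 59.7|×10⁻⁶/K = 52.2×10⁻⁶/K.
Mismatch strain = Δα·ΔT = 52.2×10⁻⁶ × 137.0 = 7.15×10⁻³.

7.15×10⁻³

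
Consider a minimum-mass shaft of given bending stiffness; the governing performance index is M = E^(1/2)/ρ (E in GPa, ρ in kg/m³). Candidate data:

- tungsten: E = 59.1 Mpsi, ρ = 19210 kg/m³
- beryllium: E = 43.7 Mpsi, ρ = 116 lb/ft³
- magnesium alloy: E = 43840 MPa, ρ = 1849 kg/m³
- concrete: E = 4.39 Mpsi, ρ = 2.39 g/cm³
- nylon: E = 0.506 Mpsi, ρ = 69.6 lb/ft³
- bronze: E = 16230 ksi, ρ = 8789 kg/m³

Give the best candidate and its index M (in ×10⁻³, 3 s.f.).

beryllium, M = 9.34×10⁻³

After converting to SI:
  tungsten: E = 407.5 GPa, ρ = 19210 kg/m³
  beryllium: E = 301.3 GPa, ρ = 1858 kg/m³
  magnesium alloy: E = 43.84 GPa, ρ = 1849 kg/m³
  concrete: E = 30.27 GPa, ρ = 2390 kg/m³
  nylon: E = 3.489 GPa, ρ = 1115 kg/m³
  bronze: E = 111.9 GPa, ρ = 8789 kg/m³
  beryllium: M = 9.34×10⁻³
  magnesium alloy: M = 3.58×10⁻³
  concrete: M = 2.30×10⁻³
  nylon: M = 1.68×10⁻³
  bronze: M = 1.20×10⁻³
  tungsten: M = 1.05×10⁻³
Beryllium has the largest M.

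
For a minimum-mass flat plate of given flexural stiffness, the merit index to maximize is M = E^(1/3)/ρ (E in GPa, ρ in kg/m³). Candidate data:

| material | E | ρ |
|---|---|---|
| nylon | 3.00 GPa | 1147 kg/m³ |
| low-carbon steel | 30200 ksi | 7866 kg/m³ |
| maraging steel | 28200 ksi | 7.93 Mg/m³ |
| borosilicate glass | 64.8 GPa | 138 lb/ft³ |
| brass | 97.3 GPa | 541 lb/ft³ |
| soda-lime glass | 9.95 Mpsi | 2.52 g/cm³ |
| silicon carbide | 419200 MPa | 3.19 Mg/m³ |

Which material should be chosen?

silicon carbide

Convert each candidate to consistent units, then evaluate M:
  nylon: E = 3.000 GPa, ρ = 1147 kg/m³
  low-carbon steel: E = 208.2 GPa, ρ = 7866 kg/m³
  maraging steel: E = 194.4 GPa, ρ = 7930 kg/m³
  borosilicate glass: E = 64.80 GPa, ρ = 2211 kg/m³
  brass: E = 97.30 GPa, ρ = 8666 kg/m³
  soda-lime glass: E = 68.60 GPa, ρ = 2520 kg/m³
  silicon carbide: E = 419.2 GPa, ρ = 3190 kg/m³
  silicon carbide: M = 2.35×10⁻³
  borosilicate glass: M = 1.82×10⁻³
  soda-lime glass: M = 1.62×10⁻³
  nylon: M = 1.26×10⁻³
  low-carbon steel: M = 0.754×10⁻³
  maraging steel: M = 0.731×10⁻³
  brass: M = 0.531×10⁻³
Silicon carbide has the largest M.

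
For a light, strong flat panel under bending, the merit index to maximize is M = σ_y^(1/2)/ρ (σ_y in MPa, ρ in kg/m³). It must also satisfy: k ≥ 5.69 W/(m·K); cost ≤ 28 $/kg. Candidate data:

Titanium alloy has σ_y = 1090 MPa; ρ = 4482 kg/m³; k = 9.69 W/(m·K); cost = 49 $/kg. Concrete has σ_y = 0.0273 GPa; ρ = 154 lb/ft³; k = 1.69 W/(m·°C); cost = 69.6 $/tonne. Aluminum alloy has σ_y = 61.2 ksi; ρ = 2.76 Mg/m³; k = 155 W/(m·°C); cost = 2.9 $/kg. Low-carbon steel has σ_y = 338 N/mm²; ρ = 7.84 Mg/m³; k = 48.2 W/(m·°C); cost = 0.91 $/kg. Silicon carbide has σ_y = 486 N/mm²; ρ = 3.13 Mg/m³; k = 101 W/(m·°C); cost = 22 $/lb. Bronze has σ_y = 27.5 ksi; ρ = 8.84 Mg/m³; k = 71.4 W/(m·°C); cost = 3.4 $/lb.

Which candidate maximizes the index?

aluminum alloy

Screen on constraints: k ≥ 5.69 W/(m·K); cost ≤ 28 $/kg. Survivors: aluminum alloy, low-carbon steel, bronze.
Normalizing units and computing the index:
  aluminum alloy: σ_y = 422.0 MPa, ρ = 2760 kg/m³
  low-carbon steel: σ_y = 338.0 MPa, ρ = 7840 kg/m³
  bronze: σ_y = 189.6 MPa, ρ = 8840 kg/m³
  aluminum alloy: M = 7.44×10⁻³
  low-carbon steel: M = 2.34×10⁻³
  bronze: M = 1.56×10⁻³
Highest index: aluminum alloy.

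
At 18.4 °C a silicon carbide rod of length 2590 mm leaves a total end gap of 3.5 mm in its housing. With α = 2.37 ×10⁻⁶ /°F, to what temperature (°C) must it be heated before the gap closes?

α = 2.37×10⁻⁶/°F × 9/5 = 4.27×10⁻⁶/K.
α·L₀·ΔT = 3.5 mm ⇒ ΔT = 3.5 / (4.27×10⁻⁶ × 2590.0) = 316.8 K.
T = 18.4 + 316.8 = 335.2 °C.

335 °C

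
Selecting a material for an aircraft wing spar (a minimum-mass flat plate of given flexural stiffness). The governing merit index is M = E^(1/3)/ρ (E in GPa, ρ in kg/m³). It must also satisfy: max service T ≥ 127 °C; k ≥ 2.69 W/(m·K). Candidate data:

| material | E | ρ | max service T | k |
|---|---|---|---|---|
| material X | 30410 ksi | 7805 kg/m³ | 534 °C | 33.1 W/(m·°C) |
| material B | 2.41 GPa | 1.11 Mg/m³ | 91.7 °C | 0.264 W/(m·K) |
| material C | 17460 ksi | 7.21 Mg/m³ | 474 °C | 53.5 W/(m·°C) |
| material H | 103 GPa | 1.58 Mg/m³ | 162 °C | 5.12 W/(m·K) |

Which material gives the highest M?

Screen on constraints: max service T ≥ 127 °C; k ≥ 2.69 W/(m·K). Survivors: material X, material C, material H.
Putting every candidate on a common basis:
  material X: E = 209.7 GPa, ρ = 7805 kg/m³
  material C: E = 120.4 GPa, ρ = 7210 kg/m³
  material H: E = 103.0 GPa, ρ = 1580 kg/m³
  material H: M = 2.97×10⁻³
  material X: M = 0.761×10⁻³
  material C: M = 0.685×10⁻³
The maximum is for material H.

material H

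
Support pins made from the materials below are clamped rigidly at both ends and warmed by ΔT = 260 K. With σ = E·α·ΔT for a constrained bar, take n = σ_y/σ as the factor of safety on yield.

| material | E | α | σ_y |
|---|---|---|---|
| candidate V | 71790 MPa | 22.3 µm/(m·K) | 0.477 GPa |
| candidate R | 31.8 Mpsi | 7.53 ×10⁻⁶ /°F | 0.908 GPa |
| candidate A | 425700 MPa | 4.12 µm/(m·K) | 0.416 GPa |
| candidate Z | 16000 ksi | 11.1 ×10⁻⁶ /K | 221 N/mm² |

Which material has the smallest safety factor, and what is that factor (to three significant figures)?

candidate Z, n = 0.694

Per material, after unit conversion:
  candidate V: E = 71.79, α = 22.3, σ_y = 477.0 → σ = 416 MPa, n = 1.15
  candidate R: E = 219.3, α = 13.6, σ_y = 908.0 → σ = 773 MPa, n = 1.18
  candidate A: E = 425.7, α = 4.12, σ_y = 416.0 → σ = 456 MPa, n = 0.912
  candidate Z: E = 110.3, α = 11.1, σ_y = 221.0 → σ = 318 MPa, n = 0.694
Candidate Z has the lowest safety factor, n = 0.694.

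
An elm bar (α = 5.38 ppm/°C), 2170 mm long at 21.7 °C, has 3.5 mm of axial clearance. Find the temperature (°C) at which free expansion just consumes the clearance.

α·L₀·ΔT = 3.5 mm ⇒ ΔT = 3.5 / (5.38×10⁻⁶ × 2170.0) = 299.8 K.
T = 21.7 + 299.8 = 321.5 °C.

321 °C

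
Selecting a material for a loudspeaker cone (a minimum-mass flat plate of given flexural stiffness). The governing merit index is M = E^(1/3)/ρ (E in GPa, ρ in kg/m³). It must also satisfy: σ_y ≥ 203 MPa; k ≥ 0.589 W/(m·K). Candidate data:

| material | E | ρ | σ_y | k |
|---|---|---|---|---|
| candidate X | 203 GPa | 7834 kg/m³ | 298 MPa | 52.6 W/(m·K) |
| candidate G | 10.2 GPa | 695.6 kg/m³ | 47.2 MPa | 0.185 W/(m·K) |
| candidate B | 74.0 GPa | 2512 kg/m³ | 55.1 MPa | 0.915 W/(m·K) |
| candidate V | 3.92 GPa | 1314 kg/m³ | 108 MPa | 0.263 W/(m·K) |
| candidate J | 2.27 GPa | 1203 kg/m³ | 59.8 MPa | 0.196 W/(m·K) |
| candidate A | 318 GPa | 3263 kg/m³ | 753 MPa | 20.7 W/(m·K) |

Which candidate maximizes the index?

candidate A

Screen on constraints: σ_y ≥ 203 MPa; k ≥ 0.589 W/(m·K). Survivors: candidate X, candidate A.
Per-candidate index values:
  candidate A: M = 2.09×10⁻³
  candidate X: M = 0.750×10⁻³
Candidate A ranks first.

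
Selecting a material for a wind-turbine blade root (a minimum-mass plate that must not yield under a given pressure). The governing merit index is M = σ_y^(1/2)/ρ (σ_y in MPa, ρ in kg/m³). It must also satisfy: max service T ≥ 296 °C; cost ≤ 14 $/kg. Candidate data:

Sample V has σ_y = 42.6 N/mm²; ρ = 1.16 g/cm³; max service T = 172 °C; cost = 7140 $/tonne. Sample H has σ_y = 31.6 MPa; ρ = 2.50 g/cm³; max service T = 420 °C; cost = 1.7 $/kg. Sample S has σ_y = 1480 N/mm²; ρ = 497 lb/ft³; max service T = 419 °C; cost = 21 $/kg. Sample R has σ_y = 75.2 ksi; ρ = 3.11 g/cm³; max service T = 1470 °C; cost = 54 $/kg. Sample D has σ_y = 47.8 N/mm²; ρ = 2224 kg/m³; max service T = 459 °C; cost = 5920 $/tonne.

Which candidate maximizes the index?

Screen on constraints: max service T ≥ 296 °C; cost ≤ 14 $/kg. Survivors: sample H, sample D.
Putting every candidate on a common basis:
  sample H: σ_y = 31.60 MPa, ρ = 2500 kg/m³
  sample D: σ_y = 47.80 MPa, ρ = 2224 kg/m³
  sample D: M = 3.11×10⁻³
  sample H: M = 2.25×10⁻³
Sample D has the largest M.

sample D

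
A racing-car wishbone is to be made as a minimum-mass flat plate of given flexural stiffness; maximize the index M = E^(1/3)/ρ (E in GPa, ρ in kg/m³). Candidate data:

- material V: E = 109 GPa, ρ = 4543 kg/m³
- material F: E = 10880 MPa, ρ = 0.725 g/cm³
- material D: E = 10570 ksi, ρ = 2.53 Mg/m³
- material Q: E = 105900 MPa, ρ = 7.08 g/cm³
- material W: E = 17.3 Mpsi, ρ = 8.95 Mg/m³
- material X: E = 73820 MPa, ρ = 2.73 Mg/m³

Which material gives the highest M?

Putting every candidate on a common basis:
  material V: E = 109.0 GPa, ρ = 4543 kg/m³
  material F: E = 10.88 GPa, ρ = 725.0 kg/m³
  material D: E = 72.88 GPa, ρ = 2530 kg/m³
  material Q: E = 105.9 GPa, ρ = 7080 kg/m³
  material W: E = 119.3 GPa, ρ = 8950 kg/m³
  material X: E = 73.82 GPa, ρ = 2730 kg/m³
  material F: M = 3.06×10⁻³
  material D: M = 1.65×10⁻³
  material X: M = 1.54×10⁻³
  material V: M = 1.05×10⁻³
  material Q: M = 0.668×10⁻³
  material W: M = 0.550×10⁻³
The maximum is for material F.

material F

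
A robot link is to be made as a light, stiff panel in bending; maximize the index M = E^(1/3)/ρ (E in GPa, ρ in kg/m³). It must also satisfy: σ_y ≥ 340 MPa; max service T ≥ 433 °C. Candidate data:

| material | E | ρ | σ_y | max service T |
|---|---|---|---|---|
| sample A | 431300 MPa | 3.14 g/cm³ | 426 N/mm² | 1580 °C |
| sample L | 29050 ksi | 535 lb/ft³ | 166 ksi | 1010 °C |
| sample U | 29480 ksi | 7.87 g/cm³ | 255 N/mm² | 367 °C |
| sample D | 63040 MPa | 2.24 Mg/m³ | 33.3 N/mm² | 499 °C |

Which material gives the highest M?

Screen on constraints: σ_y ≥ 340 MPa; max service T ≥ 433 °C. Survivors: sample A, sample L.
Normalizing units and computing the index:
  sample A: E = 431.3 GPa, ρ = 3140 kg/m³
  sample L: E = 200.3 GPa, ρ = 8570 kg/m³
  sample A: M = 2.41×10⁻³
  sample L: M = 0.683×10⁻³
The maximum is for sample A.

sample A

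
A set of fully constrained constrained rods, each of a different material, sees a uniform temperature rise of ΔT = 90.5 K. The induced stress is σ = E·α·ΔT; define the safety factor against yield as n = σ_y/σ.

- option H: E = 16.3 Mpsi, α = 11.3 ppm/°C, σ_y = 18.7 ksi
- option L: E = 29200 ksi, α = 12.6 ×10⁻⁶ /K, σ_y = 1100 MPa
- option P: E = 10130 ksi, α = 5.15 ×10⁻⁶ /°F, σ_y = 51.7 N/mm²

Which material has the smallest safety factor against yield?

Converting E to GPa, α to ×10⁻⁶/K, σ_y to MPa, then σ and n for each:
  option H: E = 112.4, α = 11.3, σ_y = 128.9 → σ = 115 MPa, n = 1.12
  option L: E = 201.3, α = 12.6, σ_y = 1100 → σ = 230 MPa, n = 4.79
  option P: E = 69.84, α = 9.27, σ_y = 51.70 → σ = 58.6 MPa, n = 0.882
Smallest n: option P with n = 0.882.

option P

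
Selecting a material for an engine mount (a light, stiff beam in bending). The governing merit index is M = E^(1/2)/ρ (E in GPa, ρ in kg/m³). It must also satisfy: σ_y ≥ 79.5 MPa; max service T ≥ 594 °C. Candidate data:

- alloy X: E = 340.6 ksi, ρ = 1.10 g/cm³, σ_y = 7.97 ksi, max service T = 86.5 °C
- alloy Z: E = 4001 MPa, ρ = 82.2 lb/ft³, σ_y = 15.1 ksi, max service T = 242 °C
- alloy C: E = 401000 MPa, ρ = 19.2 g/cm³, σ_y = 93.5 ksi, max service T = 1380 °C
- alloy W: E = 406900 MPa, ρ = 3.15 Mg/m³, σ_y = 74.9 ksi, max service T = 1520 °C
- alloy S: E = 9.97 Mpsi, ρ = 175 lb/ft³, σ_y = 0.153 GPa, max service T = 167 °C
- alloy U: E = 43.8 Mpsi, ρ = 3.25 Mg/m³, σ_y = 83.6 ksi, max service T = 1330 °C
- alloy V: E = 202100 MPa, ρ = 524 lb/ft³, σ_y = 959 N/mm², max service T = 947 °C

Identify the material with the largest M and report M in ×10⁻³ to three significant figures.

Screen on constraints: σ_y ≥ 79.5 MPa; max service T ≥ 594 °C. Survivors: alloy C, alloy W, alloy U, alloy V.
Putting every candidate on a common basis:
  alloy C: E = 401.0 GPa, ρ = 19200 kg/m³
  alloy W: E = 406.9 GPa, ρ = 3150 kg/m³
  alloy U: E = 302.0 GPa, ρ = 3250 kg/m³
  alloy V: E = 202.1 GPa, ρ = 8394 kg/m³
  alloy W: M = 6.40×10⁻³
  alloy U: M = 5.35×10⁻³
  alloy V: M = 1.69×10⁻³
  alloy C: M = 1.04×10⁻³
Alloy W ranks first.

alloy W, M = 6.40×10⁻³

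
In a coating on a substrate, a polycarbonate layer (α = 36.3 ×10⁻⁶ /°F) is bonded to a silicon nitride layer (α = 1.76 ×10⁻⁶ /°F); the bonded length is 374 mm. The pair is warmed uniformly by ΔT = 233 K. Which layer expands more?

polycarbonate: α = 36.3×10⁻⁶/°F × 9/5 = 65.3×10⁻⁶/K.
silicon nitride: α = 1.76×10⁻⁶/°F × 9/5 = 3.17×10⁻⁶/K.
α(polycarbonate) = 65.3×10⁻⁶/K vs α(silicon nitride) = 3.17×10⁻⁶/K.
Higher α expands more for the same ΔT: polycarbonate.

polycarbonate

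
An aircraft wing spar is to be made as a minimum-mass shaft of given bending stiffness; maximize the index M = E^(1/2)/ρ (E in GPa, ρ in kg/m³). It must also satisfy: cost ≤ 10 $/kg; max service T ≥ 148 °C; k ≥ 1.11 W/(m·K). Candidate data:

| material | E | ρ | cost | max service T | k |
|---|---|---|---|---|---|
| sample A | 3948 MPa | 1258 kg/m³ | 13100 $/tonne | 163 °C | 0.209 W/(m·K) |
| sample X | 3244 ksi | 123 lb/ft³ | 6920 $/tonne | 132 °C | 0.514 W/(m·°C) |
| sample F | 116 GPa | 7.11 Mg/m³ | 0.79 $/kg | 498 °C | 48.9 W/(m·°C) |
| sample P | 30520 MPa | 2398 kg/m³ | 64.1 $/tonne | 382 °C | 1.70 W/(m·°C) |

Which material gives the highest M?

sample P

Screen on constraints: cost ≤ 10 $/kg; max service T ≥ 148 °C; k ≥ 1.11 W/(m·K). Survivors: sample F, sample P.
Normalizing units and computing the index:
  sample F: E = 116.0 GPa, ρ = 7110 kg/m³
  sample P: E = 30.52 GPa, ρ = 2398 kg/m³
  sample P: M = 2.30×10⁻³
  sample F: M = 1.51×10⁻³
Sample P has the largest M.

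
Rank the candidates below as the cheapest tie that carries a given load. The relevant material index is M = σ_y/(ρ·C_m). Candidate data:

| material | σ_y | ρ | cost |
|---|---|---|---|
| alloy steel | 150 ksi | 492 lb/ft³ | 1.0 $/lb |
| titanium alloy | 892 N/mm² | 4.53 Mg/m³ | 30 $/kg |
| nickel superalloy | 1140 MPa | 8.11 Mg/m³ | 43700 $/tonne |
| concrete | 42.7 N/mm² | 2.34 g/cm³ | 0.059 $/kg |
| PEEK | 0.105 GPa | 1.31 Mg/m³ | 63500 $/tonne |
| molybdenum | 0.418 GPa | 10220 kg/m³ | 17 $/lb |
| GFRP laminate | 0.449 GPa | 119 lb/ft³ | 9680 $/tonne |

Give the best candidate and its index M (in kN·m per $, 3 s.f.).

Normalizing units and computing the index:
  alloy steel: σ_y = 1034 MPa, ρ = 7881 kg/m³, cost = 2.205 $/kg
  titanium alloy: σ_y = 892.0 MPa, ρ = 4530 kg/m³, cost = 30.00 $/kg
  nickel superalloy: σ_y = 1140 MPa, ρ = 8110 kg/m³, cost = 43.70 $/kg
  concrete: σ_y = 42.70 MPa, ρ = 2340 kg/m³, cost = 0.05900 $/kg
  PEEK: σ_y = 105.0 MPa, ρ = 1310 kg/m³, cost = 63.50 $/kg
  molybdenum: σ_y = 418.0 MPa, ρ = 10220 kg/m³, cost = 37.48 $/kg
  GFRP laminate: σ_y = 449.0 MPa, ρ = 1906 kg/m³, cost = 9.680 $/kg
  concrete: M = 309 kN·m per $
  alloy steel: M = 59.5 kN·m per $
  GFRP laminate: M = 24.3 kN·m per $
  titanium alloy: M = 6.56 kN·m per $
  nickel superalloy: M = 3.22 kN·m per $
  PEEK: M = 1.26 kN·m per $
  molybdenum: M = 1.09 kN·m per $
The maximum is for concrete.

concrete, M = 309 kN·m per $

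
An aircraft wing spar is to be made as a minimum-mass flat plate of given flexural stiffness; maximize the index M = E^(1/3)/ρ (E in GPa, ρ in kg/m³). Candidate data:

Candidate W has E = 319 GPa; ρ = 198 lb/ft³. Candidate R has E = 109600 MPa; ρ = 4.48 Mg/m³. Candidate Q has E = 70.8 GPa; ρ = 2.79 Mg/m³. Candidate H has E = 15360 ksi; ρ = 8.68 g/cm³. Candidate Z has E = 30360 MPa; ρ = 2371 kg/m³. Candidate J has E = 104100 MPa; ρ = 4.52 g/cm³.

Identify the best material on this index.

candidate W

Normalizing units and computing the index:
  candidate W: E = 319.0 GPa, ρ = 3172 kg/m³
  candidate R: E = 109.6 GPa, ρ = 4480 kg/m³
  candidate Q: E = 70.80 GPa, ρ = 2790 kg/m³
  candidate H: E = 105.9 GPa, ρ = 8680 kg/m³
  candidate Z: E = 30.36 GPa, ρ = 2371 kg/m³
  candidate J: E = 104.1 GPa, ρ = 4520 kg/m³
  candidate W: M = 2.15×10⁻³
  candidate Q: M = 1.48×10⁻³
  candidate Z: M = 1.32×10⁻³
  candidate R: M = 1.07×10⁻³
  candidate J: M = 1.04×10⁻³
  candidate H: M = 0.545×10⁻³
Highest index: candidate W.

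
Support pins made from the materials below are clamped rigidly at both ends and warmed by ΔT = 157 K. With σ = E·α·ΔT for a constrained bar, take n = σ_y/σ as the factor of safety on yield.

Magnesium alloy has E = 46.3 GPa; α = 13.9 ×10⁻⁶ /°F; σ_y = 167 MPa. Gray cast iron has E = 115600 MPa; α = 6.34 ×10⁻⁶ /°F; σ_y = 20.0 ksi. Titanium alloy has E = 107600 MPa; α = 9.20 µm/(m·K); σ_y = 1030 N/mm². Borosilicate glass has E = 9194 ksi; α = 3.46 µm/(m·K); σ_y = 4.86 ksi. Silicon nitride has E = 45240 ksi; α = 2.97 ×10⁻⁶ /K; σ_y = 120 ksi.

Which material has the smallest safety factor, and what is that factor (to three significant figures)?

gray cast iron, n = 0.666

Per material, after unit conversion:
  magnesium alloy: E = 46.30, α = 25.0, σ_y = 167.0 → σ = 182 MPa, n = 0.918
  gray cast iron: E = 115.6, α = 11.4, σ_y = 137.9 → σ = 207 MPa, n = 0.666
  titanium alloy: E = 107.6, α = 9.20, σ_y = 1030 → σ = 155 MPa, n = 6.63
  borosilicate glass: E = 63.39, α = 3.46, σ_y = 33.51 → σ = 34.4 MPa, n = 0.973
  silicon nitride: E = 311.9, α = 2.97, σ_y = 827.4 → σ = 145 MPa, n = 5.69
Smallest n: gray cast iron with n = 0.666.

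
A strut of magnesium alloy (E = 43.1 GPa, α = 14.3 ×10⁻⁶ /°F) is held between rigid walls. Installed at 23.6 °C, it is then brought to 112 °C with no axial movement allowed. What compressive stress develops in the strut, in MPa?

98.1 MPa

α = 14.3×10⁻⁶/°F × 9/5 = 25.7×10⁻⁶/K.
ΔT = 88.40 K. Constrained thermal stress σ = E·α·ΔT = 43.10×10³ MPa × 25.7×10⁻⁶ × 88.40 = 98.1 MPa (compressive).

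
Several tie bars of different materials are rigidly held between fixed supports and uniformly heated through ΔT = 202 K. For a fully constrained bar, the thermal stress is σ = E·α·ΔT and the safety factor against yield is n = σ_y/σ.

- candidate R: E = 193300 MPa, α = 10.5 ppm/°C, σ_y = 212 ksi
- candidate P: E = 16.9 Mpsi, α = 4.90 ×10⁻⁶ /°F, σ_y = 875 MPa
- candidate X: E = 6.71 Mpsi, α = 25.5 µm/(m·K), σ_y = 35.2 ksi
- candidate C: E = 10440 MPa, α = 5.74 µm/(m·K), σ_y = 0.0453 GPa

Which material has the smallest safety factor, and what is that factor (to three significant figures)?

Per material, after unit conversion:
  candidate R: E = 193.3, α = 10.5, σ_y = 1462 → σ = 410 MPa, n = 3.57
  candidate P: E = 116.5, α = 8.82, σ_y = 875.0 → σ = 208 MPa, n = 4.21
  candidate X: E = 46.26, α = 25.5, σ_y = 242.7 → σ = 238 MPa, n = 1.02
  candidate C: E = 10.44, α = 5.74, σ_y = 45.30 → σ = 12.1 MPa, n = 3.74
The minimum is candidate X at n = 1.02.

candidate X, n = 1.02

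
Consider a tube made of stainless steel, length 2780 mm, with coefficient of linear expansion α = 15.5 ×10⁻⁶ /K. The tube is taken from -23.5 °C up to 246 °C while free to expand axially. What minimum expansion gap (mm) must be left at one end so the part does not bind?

11.6 mm

ΔT = 246 − (-23.5) = 269.5 K.
ΔL = α·L₀·ΔT = 15.5×10⁻⁶ × 2780 mm × 269.5 K = 11.6 mm.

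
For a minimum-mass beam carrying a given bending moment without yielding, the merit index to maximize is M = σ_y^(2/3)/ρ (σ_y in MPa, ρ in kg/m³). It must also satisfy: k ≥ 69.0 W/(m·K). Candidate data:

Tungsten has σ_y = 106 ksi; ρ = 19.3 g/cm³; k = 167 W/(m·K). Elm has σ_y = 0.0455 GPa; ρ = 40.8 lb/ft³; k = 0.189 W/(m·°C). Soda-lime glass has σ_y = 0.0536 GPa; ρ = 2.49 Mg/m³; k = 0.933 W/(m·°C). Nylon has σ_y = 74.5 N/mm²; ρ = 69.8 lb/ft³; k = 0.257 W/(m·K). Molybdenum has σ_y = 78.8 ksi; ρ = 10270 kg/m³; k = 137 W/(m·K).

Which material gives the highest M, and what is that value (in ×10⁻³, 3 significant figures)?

Screen on constraints: k ≥ 69.0 W/(m·K). Survivors: tungsten, molybdenum.
Putting every candidate on a common basis:
  tungsten: σ_y = 730.8 MPa, ρ = 19300 kg/m³
  molybdenum: σ_y = 543.3 MPa, ρ = 10270 kg/m³
  molybdenum: M = 6.48×10⁻³
  tungsten: M = 4.20×10⁻³
Molybdenum has the largest M.

molybdenum, M = 6.48×10⁻³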